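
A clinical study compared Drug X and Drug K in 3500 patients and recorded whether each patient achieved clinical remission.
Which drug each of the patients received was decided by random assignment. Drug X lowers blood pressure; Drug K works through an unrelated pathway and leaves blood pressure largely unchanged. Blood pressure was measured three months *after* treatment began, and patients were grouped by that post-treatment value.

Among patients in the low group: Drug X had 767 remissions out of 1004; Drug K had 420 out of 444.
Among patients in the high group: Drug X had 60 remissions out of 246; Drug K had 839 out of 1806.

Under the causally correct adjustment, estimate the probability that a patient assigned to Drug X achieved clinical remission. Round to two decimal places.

Drug K is higher inside every blood pressure stratum but Drug X is higher in aggregate. Whether to stratify depends on how blood pressure relates to the drug.
Blood pressure is downstream of the drug. One should not condition on a consequence of treatment, so the overall rates are the right comparison.
So P(outcome | do(Drug X)) is just the pooled rate for Drug X: 827/1250 = 0.662.

0.66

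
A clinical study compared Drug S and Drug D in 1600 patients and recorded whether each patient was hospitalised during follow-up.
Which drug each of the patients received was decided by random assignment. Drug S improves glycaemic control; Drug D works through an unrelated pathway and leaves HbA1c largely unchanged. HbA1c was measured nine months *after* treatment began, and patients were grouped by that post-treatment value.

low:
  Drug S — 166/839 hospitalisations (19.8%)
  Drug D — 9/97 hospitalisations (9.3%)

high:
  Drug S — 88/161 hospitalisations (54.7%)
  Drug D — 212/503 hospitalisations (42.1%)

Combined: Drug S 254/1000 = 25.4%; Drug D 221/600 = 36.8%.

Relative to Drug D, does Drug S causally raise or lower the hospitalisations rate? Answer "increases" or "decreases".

decreases

Drug D is lower inside every HbA1c stratum but Drug S is lower in aggregate. Whether to stratify depends on how HbA1c relates to the drug.
HbA1c is downstream of the drug. One should not condition on a consequence of treatment, so the overall rates are the right comparison.
Pooled: Drug S 25.4% vs Drug D 36.8%; Drug S is lower overall.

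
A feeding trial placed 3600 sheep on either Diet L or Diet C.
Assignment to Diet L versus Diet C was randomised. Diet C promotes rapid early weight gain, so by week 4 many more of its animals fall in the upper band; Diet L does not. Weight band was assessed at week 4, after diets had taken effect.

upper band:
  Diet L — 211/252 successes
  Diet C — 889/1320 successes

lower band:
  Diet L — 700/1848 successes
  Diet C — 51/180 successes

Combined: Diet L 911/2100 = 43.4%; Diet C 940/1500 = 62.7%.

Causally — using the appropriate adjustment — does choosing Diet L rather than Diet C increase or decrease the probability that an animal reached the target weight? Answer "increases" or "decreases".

decreases

Week-4 weight band is downstream of the diet. One should not condition on a consequence of treatment, so the overall rates are the right comparison.
Pooled: Diet L 43.4% vs Diet C 62.7%; Diet C is higher overall.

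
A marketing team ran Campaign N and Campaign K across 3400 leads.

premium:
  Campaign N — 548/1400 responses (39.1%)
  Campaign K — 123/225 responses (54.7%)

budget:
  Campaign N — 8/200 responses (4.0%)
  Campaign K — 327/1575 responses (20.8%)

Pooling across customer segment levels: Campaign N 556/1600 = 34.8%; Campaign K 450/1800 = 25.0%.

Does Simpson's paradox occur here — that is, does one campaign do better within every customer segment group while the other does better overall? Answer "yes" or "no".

Within each customer segment level (premium 39.1% vs 54.7%; budget 4.0% vs 20.8%), Campaign K has the higher rate every time. Pooled: 34.8% vs 25.0% — Campaign N has the higher rate overall. The two comparisons disagree.

yes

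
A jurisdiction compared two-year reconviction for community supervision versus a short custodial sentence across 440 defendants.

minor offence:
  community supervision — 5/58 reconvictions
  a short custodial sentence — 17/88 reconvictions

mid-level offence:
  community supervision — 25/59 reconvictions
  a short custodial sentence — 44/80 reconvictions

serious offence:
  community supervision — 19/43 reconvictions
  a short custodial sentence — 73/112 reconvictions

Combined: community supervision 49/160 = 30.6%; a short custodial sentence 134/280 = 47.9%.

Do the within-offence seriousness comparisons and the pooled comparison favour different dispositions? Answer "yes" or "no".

no

Within each offence seriousness level (minor offence 8.6% vs 19.3%; mid-level offence 42.4% vs 55.0%; serious offence 44.2% vs 65.2%), community supervision has the lower rate every time. Pooled: 30.6% vs 47.9% — community supervision has the lower rate overall. They agree.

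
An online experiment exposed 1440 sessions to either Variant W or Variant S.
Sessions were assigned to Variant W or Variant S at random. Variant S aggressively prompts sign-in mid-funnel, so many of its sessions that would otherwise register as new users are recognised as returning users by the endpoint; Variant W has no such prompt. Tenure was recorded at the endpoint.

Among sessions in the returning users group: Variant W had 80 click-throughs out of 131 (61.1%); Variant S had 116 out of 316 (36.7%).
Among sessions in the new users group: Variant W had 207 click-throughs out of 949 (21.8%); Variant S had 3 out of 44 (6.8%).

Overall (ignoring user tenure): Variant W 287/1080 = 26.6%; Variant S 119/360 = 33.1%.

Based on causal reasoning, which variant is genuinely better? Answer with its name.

Variant S

User tenure here is a post-treatment variable shaped by the variant; conditioning on it would introduce bias rather than remove it. The overall comparison is the causal one.
Pooled: Variant W 26.6% vs Variant S 33.1%; Variant S is higher overall.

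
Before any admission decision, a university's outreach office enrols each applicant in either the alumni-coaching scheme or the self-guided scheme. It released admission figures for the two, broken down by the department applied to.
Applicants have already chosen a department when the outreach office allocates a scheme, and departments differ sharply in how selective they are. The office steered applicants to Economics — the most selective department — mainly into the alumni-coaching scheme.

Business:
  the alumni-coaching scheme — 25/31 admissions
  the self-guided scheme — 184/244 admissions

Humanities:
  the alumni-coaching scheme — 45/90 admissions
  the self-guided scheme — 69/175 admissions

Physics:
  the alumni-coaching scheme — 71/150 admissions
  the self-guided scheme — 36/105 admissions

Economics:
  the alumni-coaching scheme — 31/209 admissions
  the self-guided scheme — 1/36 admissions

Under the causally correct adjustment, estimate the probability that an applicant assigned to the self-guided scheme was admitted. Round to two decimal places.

0.39

The stratified and pooled comparisons disagree (the alumni-coaching scheme wins within each department; the self-guided scheme wins overall), so the answer turns on the causal role of department.
Department differs across outreach schemes for reasons unrelated to any effect of the outreach scheme itself, and it separately predicts the outcome — a classic confounder. We must compare within department levels.
Standardising the self-guided scheme to the population department mix: 0.264·184/244 + 0.255·69/175 + 0.245·36/105 + 0.236·1/36 = 0.390.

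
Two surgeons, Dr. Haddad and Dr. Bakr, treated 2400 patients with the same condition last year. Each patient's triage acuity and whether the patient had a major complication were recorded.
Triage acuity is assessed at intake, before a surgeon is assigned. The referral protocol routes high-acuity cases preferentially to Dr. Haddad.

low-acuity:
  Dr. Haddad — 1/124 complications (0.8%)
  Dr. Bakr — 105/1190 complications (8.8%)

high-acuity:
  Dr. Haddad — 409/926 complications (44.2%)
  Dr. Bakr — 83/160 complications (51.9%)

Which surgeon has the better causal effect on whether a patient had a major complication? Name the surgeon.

Since triage acuity is a pre-existing factor (not a product of the surgeon) and it affects the outcome on its own, it is a confounder. The stratified rates, not the pooled rate, identify the causal effect.
Within each level — low-acuity: 0.8% vs 8.8%; high-acuity: 44.2% vs 51.9% — Dr. Haddad is lower every time.

Dr. Haddad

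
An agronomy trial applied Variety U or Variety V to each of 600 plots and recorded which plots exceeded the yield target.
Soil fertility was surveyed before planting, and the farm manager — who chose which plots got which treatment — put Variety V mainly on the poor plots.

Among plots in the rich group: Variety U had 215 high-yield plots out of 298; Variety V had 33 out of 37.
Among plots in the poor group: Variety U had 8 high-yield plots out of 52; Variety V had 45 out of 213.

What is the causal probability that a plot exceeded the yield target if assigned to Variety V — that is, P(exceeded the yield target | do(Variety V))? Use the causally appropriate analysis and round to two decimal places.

Variety V is higher inside every soil fertility stratum but Variety U is higher in aggregate. Whether to stratify depends on how soil fertility relates to the variety.
Nothing the variety does changes soil fertility; the imbalance is an allocation artefact. With soil fertility also predicting the outcome, the pooled figure is confounded, and the within-stratum comparison is the causal one.
Standardising Variety V to the population soil fertility mix: 0.558·33/37 + 0.442·45/213 = 0.591.

0.59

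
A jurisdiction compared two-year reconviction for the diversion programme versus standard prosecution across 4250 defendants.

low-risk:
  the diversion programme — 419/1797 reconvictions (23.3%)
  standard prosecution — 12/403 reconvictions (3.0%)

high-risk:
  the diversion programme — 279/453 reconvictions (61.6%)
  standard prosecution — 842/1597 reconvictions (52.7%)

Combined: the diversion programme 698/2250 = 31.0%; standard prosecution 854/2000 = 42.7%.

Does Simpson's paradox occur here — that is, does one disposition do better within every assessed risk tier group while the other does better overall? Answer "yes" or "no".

yes

Within each assessed risk tier level (low-risk 23.3% vs 3.0%; high-risk 61.6% vs 52.7%), standard prosecution has the lower rate every time. Pooled: 31.0% vs 42.7% — the diversion programme has the lower rate overall. The two comparisons disagree.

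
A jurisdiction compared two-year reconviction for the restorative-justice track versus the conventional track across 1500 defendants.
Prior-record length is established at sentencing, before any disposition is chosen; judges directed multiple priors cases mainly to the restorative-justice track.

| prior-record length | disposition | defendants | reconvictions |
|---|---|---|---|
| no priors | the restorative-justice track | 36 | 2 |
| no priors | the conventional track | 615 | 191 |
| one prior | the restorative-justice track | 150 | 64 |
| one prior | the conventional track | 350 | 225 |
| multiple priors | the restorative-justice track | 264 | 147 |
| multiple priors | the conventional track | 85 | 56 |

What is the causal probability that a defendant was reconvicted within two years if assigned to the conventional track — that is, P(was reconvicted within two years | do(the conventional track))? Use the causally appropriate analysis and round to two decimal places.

Prior-record length satisfies the back-door criterion: it is not a descendant of the disposition, and it blocks the spurious path from disposition to outcome. Adjusting for it (i.e., using the within-prior-record length rates) gives the causal effect.
Standardising the conventional track to the population prior-record length mix: 0.434·191/615 + 0.333·225/350 + 0.233·56/85 = 0.502.

0.50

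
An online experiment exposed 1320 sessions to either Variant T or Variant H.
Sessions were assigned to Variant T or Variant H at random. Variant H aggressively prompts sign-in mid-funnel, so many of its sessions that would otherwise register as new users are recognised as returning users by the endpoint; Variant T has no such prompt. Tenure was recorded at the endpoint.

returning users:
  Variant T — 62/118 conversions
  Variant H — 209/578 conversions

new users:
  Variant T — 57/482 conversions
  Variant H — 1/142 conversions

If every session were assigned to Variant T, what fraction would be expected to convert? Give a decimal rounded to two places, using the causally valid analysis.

0.20

User tenure lies on the pathway variant → user tenure → outcome, so adjusting for it blocks the indirect effect. For the total causal effect of variant, use the unadjusted pooled rates.
So P(outcome | do(Variant T)) is just the pooled rate for Variant T: 119/600 = 0.198.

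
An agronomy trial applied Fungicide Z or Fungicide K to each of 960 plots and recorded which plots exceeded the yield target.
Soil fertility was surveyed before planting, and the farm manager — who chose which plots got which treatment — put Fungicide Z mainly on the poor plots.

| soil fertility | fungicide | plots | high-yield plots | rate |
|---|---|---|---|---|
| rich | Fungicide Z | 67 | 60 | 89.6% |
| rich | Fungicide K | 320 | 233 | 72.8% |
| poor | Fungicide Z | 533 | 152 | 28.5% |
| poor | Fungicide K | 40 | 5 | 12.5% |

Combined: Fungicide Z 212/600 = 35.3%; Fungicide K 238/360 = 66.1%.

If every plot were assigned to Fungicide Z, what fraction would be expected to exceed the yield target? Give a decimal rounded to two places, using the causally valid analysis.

Soil fertility differs across fungicides for reasons unrelated to any effect of the fungicide itself, and it separately predicts the outcome — a classic confounder. We must compare within soil fertility levels.
Standardising Fungicide Z to the population soil fertility mix: 0.403·60/67 + 0.597·152/533 = 0.531.

0.53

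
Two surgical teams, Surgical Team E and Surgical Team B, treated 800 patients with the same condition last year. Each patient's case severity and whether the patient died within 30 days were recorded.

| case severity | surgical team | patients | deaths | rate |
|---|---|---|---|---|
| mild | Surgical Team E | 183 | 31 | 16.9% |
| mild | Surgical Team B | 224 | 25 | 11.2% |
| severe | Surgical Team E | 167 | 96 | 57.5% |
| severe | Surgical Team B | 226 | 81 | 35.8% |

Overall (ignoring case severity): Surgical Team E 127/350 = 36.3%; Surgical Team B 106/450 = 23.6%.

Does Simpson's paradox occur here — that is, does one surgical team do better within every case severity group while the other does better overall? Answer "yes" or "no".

Within each case severity level (mild 16.9% vs 11.2%; severe 57.5% vs 35.8%), Surgical Team B has the lower rate every time. Pooled: 36.3% vs 23.6% — Surgical Team B has the lower rate overall. They agree.

no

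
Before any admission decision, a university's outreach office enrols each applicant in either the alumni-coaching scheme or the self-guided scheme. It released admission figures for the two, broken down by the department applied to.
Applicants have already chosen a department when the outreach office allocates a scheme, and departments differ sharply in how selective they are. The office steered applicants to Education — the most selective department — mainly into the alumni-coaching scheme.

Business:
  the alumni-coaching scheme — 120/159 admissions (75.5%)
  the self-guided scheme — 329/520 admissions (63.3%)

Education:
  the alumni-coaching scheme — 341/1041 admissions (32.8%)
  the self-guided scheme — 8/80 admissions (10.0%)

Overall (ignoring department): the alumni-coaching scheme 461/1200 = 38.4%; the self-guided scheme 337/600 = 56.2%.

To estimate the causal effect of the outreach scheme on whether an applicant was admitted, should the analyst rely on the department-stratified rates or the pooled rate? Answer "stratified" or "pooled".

The stratified and pooled comparisons disagree (the alumni-coaching scheme wins within each department; the self-guided scheme wins overall), so the answer turns on the causal role of department.
Department differs across outreach schemes for reasons unrelated to any effect of the outreach scheme itself, and it separately predicts the outcome — a classic confounder. We must compare within department levels.
Within each level — Business: 75.5% vs 63.3%; Education: 32.8% vs 10.0% — the alumni-coaching scheme is higher every time.

stratified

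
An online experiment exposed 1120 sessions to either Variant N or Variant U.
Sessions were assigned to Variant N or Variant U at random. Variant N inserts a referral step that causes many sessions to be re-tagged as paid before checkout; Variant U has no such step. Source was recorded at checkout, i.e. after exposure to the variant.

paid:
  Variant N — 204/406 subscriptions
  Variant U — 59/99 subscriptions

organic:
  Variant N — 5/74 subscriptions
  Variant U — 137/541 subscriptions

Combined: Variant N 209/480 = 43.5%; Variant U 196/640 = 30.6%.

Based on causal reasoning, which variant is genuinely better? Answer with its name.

The stratified and pooled comparisons disagree (Variant U wins within each traffic source; Variant N wins overall), so the answer turns on the causal role of traffic source.
Stratifying would compare variants among sessions the variants themselves sorted into traffic source groups — a form of selection on an intermediate. The unconditioned pooled rates give the total causal effect.
Pooled: Variant N 43.5% vs Variant U 30.6%; Variant N is higher overall.

Variant N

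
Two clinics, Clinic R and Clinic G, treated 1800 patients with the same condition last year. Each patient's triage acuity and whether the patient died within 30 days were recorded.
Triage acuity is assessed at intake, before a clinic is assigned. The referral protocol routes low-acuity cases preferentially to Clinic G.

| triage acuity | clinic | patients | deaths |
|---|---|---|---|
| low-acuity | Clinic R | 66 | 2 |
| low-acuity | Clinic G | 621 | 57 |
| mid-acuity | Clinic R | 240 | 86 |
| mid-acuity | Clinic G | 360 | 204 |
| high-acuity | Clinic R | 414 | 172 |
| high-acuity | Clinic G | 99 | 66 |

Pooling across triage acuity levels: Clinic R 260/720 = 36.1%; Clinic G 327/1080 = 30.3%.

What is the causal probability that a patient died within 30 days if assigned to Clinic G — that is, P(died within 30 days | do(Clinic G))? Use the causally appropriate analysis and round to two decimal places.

The stratified and pooled comparisons disagree (Clinic R wins within each triage acuity; Clinic G wins overall), so the answer turns on the causal role of triage acuity.
Here triage acuity is a common cause — it drives both which clinic a case falls under and the outcome. The crude comparison mixes populations; the stratum-specific rates are the causally relevant ones.
Standardising Clinic G to the population triage acuity mix: 0.382·57/621 + 0.333·204/360 + 0.285·66/99 = 0.414.

0.41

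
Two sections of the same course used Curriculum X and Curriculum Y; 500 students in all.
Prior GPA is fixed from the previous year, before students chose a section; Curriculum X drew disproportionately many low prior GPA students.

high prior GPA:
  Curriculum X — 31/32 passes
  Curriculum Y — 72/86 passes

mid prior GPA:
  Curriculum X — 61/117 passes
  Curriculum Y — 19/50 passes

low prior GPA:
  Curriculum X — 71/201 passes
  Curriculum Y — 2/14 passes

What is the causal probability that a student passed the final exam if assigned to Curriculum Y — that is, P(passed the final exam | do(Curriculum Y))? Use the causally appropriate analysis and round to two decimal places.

Prior GPA band satisfies the back-door criterion: it is not a descendant of the teaching method, and it blocks the spurious path from teaching method to outcome. Adjusting for it (i.e., using the within-prior GPA band rates) gives the causal effect.
Standardising Curriculum Y to the population prior GPA band mix: 0.236·72/86 + 0.334·19/50 + 0.430·2/14 = 0.386.

0.39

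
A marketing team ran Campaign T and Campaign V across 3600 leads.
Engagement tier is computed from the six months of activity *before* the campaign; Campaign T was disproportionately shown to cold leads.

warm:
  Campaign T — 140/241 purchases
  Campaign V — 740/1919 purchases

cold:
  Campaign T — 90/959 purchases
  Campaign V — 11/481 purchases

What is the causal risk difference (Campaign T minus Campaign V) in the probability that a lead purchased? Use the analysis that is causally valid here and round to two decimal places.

The stratified and pooled comparisons disagree (Campaign T wins within each engagement tier; Campaign V wins overall), so the answer turns on the causal role of engagement tier.
Engagement tier is set before the campaign has any effect — it is not caused by the campaign — and it independently drives the outcome. That makes it a confounder, so the causal comparison is within engagement tier levels.
Adjusting over the population distribution of engagement tier: 0.600·(0.581−0.386) + 0.400·(0.094−0.023) = +0.146.

+0.15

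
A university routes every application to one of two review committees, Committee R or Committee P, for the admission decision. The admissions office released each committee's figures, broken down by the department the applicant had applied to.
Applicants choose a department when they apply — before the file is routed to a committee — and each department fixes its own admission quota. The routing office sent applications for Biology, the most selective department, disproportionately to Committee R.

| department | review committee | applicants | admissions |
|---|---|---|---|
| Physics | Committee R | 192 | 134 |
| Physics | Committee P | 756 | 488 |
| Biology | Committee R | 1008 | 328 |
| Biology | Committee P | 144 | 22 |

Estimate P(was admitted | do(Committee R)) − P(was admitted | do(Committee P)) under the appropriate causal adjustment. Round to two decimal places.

+0.12

The stratified and pooled comparisons disagree (Committee R wins within each department; Committee P wins overall), so the answer turns on the causal role of department.
Here department is a common cause — it drives both which review committee a case falls under and the outcome. The crude comparison mixes populations; the stratum-specific rates are the causally relevant ones.
Adjusting over the population distribution of department: 0.451·(0.698−0.646) + 0.549·(0.325−0.153) = +0.118.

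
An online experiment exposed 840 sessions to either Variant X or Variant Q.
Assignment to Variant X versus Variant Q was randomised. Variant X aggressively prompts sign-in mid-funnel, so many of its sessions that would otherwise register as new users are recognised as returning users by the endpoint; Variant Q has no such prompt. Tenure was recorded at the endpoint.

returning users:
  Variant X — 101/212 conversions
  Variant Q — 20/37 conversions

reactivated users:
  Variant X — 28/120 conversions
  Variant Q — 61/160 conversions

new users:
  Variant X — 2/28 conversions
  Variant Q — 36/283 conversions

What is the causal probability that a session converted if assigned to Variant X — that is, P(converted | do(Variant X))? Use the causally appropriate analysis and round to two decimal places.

The user tenure-specific comparison favours Variant Q throughout, but the pooled figures favour Variant X. The question is whether to condition on user tenure.
Because the variant influences user tenure, user tenure is a post-treatment mediator, not a confounder. Stratifying on it would bias the estimate; the causal effect is the crude pooled difference.
So P(outcome | do(Variant X)) is just the pooled rate for Variant X: 131/360 = 0.364.

0.36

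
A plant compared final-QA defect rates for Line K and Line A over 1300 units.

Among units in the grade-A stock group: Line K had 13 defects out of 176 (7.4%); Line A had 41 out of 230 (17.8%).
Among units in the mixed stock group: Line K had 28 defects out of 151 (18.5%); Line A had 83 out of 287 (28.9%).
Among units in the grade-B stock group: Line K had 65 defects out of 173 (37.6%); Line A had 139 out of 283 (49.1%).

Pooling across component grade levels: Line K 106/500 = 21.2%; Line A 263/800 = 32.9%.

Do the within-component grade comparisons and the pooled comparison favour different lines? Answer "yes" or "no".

Within each component grade level (grade-A stock 7.4% vs 17.8%; mixed stock 18.5% vs 28.9%; grade-B stock 37.6% vs 49.1%), Line K has the lower rate every time. Pooled: 21.2% vs 32.9% — Line K has the lower rate overall. They agree.

no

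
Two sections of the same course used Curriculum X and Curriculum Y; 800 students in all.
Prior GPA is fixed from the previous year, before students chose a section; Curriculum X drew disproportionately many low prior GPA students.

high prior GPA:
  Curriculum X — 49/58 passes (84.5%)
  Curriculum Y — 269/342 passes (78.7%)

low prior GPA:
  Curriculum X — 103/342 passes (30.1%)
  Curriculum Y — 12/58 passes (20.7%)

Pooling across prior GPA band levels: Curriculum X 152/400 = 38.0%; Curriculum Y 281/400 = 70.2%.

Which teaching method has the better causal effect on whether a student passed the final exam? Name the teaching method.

Curriculum X

Prior GPA band satisfies the back-door criterion: it is not a descendant of the teaching method, and it blocks the spurious path from teaching method to outcome. Adjusting for it (i.e., using the within-prior GPA band rates) gives the causal effect.
Within each level — high prior GPA: 84.5% vs 78.7%; low prior GPA: 30.1% vs 20.7% — Curriculum X is higher every time.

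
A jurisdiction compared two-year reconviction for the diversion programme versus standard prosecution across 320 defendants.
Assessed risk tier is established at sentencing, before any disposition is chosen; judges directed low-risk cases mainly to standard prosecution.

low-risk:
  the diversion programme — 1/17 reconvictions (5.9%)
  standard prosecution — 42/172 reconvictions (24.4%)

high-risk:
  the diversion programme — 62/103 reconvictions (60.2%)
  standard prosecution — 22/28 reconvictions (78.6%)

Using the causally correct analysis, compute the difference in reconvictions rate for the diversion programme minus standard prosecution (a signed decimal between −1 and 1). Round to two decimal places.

-0.18

The imbalance in assessed risk tier arose from how defendants were allocated, not from anything the disposition did; and assessed risk tier independently affects the outcome. The pooled gap is confounded — condition on assessed risk tier.
Adjusting over the population distribution of assessed risk tier: 0.591·(0.059−0.244) + 0.409·(0.602−0.786) = -0.185.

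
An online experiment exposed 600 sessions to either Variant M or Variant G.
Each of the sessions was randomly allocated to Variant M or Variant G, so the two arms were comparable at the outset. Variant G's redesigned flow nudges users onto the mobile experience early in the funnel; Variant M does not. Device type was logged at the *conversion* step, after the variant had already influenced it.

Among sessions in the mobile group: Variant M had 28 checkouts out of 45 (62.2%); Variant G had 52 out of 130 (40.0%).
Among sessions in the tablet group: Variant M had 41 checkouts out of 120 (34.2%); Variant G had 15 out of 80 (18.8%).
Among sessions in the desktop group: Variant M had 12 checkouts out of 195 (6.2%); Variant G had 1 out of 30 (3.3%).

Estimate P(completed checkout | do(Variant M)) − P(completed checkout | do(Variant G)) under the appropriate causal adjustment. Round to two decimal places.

-0.06

The device type-specific comparison favours Variant M throughout, but the pooled figures favour Variant G. The question is whether to condition on device type.
Stratifying would compare variants among sessions the variants themselves sorted into device type groups — a form of selection on an intermediate. The unconditioned pooled rates give the total causal effect.
The causal difference is the pooled difference: 0.225 − 0.283 = -0.058.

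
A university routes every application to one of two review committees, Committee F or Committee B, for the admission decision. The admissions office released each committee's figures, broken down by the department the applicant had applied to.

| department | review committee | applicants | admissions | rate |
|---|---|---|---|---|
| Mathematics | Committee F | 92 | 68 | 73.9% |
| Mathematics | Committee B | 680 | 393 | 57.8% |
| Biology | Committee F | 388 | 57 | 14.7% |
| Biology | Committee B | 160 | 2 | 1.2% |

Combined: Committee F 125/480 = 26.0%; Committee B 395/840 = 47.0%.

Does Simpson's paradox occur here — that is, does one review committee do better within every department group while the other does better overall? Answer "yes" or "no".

yes

Within each department level (Mathematics 73.9% vs 57.8%; Biology 14.7% vs 1.2%), Committee F has the higher rate every time. Pooled: 26.0% vs 47.0% — Committee B has the higher rate overall. The two comparisons disagree.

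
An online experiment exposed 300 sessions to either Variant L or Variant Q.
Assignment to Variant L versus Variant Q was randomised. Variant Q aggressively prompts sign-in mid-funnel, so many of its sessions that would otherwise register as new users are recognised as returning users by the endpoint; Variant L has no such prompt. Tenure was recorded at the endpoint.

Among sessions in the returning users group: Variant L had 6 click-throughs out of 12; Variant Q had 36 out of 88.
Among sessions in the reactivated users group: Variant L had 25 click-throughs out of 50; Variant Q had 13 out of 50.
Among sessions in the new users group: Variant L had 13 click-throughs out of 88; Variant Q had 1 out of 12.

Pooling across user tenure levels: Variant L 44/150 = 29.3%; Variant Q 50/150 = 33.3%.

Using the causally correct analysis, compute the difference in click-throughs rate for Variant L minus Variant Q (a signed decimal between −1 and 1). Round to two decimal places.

User tenure is recorded after the variant and is itself shifted by it — it sits on the causal path from variant to outcome. Conditioning on a mediator would strip out part of the effect we want; the pooled comparison gives the total causal effect.
The causal difference is the pooled difference: 0.293 − 0.333 = -0.040.

-0.04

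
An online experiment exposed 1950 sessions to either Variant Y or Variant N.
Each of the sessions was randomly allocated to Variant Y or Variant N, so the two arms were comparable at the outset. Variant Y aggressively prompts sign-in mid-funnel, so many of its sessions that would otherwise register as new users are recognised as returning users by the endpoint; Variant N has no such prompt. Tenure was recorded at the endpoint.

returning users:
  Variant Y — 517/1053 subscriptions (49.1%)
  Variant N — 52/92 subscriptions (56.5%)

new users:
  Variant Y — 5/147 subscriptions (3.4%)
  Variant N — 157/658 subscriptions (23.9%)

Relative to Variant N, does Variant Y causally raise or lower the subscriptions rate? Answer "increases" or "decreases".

The stratified and pooled comparisons disagree (Variant N wins within each user tenure; Variant Y wins overall), so the answer turns on the causal role of user tenure.
Because the variant influences user tenure, user tenure is a post-treatment mediator, not a confounder. Stratifying on it would bias the estimate; the causal effect is the crude pooled difference.
Pooled: Variant Y 43.5% vs Variant N 27.9%; Variant Y is higher overall.

increases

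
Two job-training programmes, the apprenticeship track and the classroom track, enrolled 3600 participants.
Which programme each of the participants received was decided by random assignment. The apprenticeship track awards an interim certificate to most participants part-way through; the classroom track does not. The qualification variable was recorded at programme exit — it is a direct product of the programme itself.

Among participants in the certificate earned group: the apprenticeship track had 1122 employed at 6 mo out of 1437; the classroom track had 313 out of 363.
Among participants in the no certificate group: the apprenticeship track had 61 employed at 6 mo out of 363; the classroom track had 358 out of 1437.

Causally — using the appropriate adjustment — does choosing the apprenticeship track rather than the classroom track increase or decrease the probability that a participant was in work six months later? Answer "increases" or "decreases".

increases

The stratified and pooled comparisons disagree (the classroom track wins within each qualification attained during the programme; the apprenticeship track wins overall), so the answer turns on the causal role of qualification attained during the programme.
Because the programme influences qualification attained during the programme, qualification attained during the programme is a post-treatment mediator, not a confounder. Stratifying on it would bias the estimate; the causal effect is the crude pooled difference.
Pooled: the apprenticeship track 65.7% vs the classroom track 37.3%; the apprenticeship track is higher overall.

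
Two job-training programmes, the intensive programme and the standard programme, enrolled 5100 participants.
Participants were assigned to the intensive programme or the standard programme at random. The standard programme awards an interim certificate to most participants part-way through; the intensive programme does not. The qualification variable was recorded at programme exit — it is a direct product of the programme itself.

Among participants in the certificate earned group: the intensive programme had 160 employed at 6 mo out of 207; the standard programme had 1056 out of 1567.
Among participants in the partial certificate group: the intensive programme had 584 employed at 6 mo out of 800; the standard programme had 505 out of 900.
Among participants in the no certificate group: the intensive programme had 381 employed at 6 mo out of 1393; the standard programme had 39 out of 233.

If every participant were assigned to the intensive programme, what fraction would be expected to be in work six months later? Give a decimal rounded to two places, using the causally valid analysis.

Qualification attained during the programme is downstream of the programme. One should not condition on a consequence of treatment, so the overall rates are the right comparison.
So P(outcome | do(the intensive programme)) is just the pooled rate for the intensive programme: 1125/2400 = 0.469.

0.47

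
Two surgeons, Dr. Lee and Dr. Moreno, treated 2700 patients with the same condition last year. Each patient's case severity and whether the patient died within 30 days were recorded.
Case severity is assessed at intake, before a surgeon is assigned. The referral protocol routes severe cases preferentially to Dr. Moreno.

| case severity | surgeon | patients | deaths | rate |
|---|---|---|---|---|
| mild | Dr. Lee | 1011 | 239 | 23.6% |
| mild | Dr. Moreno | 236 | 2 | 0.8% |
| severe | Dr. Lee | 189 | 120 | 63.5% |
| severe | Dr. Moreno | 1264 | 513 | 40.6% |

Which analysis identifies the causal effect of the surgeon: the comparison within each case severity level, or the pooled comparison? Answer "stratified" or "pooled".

stratified

Dr. Moreno is lower inside every case severity stratum but Dr. Lee is lower in aggregate. Whether to stratify depends on how case severity relates to the surgeon.
Since case severity is a pre-existing factor (not a product of the surgeon) and it affects the outcome on its own, it is a confounder. The stratified rates, not the pooled rate, identify the causal effect.
Within each level — mild: 23.6% vs 0.8%; severe: 63.5% vs 40.6% — Dr. Moreno is lower every time.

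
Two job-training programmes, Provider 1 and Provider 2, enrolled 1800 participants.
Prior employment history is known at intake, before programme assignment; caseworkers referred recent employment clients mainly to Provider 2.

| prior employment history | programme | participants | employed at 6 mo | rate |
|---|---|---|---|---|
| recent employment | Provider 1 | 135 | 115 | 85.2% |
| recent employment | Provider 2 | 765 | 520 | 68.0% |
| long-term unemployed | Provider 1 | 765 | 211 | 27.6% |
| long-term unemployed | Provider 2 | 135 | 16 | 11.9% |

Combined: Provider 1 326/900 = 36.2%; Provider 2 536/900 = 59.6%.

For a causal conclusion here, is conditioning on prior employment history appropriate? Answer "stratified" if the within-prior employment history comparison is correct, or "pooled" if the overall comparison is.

stratified

Prior employment history is set before the programme has any effect — it is not caused by the programme — and it independently drives the outcome. That makes it a confounder, so the causal comparison is within prior employment history levels.
Within each level — recent employment: 85.2% vs 68.0%; long-term unemployed: 27.6% vs 11.9% — Provider 1 is higher every time.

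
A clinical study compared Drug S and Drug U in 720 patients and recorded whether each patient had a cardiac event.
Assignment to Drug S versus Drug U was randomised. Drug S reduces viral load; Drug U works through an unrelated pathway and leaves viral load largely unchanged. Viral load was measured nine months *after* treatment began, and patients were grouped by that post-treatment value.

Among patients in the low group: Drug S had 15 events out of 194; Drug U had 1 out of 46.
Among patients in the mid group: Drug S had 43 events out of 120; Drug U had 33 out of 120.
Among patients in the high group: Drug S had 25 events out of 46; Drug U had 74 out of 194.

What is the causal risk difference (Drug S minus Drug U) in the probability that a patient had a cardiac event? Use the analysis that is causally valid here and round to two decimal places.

The stratified and pooled comparisons disagree (Drug U wins within each viral load; Drug S wins overall), so the answer turns on the causal role of viral load.
Viral load is recorded after the drug and is itself shifted by it — it sits on the causal path from drug to outcome. Conditioning on a mediator would strip out part of the effect we want; the pooled comparison gives the total causal effect.
The causal difference is the pooled difference: 0.231 − 0.300 = -0.069.

-0.07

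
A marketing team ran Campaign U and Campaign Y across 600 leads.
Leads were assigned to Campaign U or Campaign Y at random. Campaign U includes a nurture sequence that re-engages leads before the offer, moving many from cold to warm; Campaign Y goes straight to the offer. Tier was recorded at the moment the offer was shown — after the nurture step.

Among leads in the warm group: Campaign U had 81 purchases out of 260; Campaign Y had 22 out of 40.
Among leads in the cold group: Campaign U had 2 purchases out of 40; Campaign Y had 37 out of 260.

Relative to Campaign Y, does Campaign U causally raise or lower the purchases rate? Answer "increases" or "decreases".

increases

The stratified and pooled comparisons disagree (Campaign Y wins within each engagement tier; Campaign U wins overall), so the answer turns on the causal role of engagement tier.
Stratifying would compare campaigns among leads the campaigns themselves sorted into engagement tier groups — a form of selection on an intermediate. The unconditioned pooled rates give the total causal effect.
Pooled: Campaign U 27.7% vs Campaign Y 19.7%; Campaign U is higher overall.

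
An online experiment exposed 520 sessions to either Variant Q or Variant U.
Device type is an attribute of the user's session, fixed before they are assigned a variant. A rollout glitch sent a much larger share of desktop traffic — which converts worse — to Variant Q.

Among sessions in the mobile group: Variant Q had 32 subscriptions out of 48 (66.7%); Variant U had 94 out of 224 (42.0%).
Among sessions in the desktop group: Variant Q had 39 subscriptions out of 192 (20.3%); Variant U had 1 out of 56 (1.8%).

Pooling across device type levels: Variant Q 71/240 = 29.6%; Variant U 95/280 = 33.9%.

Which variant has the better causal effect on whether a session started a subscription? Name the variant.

Variant Q

Device type is set before the variant has any effect — it is not caused by the variant — and it independently drives the outcome. That makes it a confounder, so the causal comparison is within device type levels.
Within each level — mobile: 66.7% vs 42.0%; desktop: 20.3% vs 1.8% — Variant Q is higher every time.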